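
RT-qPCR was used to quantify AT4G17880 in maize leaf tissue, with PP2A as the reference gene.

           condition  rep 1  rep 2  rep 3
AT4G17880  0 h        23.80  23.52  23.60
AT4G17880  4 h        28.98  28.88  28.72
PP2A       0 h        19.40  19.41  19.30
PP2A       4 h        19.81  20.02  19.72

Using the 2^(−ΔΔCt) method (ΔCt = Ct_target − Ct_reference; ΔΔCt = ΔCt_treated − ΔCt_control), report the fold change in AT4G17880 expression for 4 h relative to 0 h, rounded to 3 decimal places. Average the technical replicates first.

Mean Ct: AT4G17880 0 h 23.640; AT4G17880 4 h 28.860; PP2A 0 h 19.370; PP2A 4 h 19.850
ΔCt(0 h) = 23.640 − 19.370 = 4.270
ΔCt(4 h) = 28.860 − 19.850 = 9.010
ΔΔCt = 9.010 − 4.270 = 4.740
Fold change = 2^(−4.740) = 0.0374

0.037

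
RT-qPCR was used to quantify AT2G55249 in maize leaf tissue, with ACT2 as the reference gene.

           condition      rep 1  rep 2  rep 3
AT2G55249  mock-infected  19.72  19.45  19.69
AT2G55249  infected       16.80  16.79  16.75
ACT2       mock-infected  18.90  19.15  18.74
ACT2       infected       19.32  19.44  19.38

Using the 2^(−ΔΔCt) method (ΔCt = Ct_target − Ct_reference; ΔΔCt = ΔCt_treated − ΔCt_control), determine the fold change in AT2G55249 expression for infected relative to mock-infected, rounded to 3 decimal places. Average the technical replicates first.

Mean Ct: AT2G55249 mock-infected 19.620; AT2G55249 infected 16.780; ACT2 mock-infected 18.930; ACT2 infected 19.380
ΔCt(mock-infected) = 19.620 − 18.930 = 0.690
ΔCt(infected) = 16.780 − 19.380 = -2.600
ΔΔCt = -2.600 − 0.690 = -3.290
Fold change = 2^(−(-3.290)) = 2^3.290 = 9.7811

9.781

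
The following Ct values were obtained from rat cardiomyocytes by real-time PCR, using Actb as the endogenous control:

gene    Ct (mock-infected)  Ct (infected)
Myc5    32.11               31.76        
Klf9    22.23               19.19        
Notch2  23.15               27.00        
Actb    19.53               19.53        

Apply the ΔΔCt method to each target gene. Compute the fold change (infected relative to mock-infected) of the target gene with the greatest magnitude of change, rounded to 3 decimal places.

Myc5: ΔΔCt = (31.76−19.53) − (32.11−19.53) = 12.23 − 12.58 = -0.35; fold change = 2^0.35 = 1.275
Klf9: ΔΔCt = (19.19−19.53) − (22.23−19.53) = -0.34 − 2.70 = -3.04; fold change = 2^3.04 = 8.225
Notch2: ΔΔCt = (27.00−19.53) − (23.15−19.53) = 7.47 − 3.62 = 3.85; fold change = 2^-3.85 = 0.069
Notch2 has the largest |ΔΔCt| = 3.85.

0.069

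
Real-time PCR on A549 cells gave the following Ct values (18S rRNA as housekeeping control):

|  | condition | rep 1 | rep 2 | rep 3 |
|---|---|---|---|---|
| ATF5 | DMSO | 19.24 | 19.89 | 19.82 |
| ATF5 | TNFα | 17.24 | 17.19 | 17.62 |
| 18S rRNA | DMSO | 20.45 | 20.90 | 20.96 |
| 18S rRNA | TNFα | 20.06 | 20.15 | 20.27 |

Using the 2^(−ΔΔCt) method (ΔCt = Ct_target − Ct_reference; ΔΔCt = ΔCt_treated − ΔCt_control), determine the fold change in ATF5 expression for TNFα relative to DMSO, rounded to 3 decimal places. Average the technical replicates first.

Mean Ct: ATF5 DMSO 19.650; ATF5 TNFα 17.350; 18S rRNA DMSO 20.770; 18S rRNA TNFα 20.160
ΔCt(DMSO) = 19.650 − 20.770 = -1.120
ΔCt(TNFα) = 17.350 − 20.160 = -2.810
ΔΔCt = -2.810 − (-1.120) = -1.690
Fold change = 2^(−(-1.690)) = 2^1.690 = 3.2266

3.227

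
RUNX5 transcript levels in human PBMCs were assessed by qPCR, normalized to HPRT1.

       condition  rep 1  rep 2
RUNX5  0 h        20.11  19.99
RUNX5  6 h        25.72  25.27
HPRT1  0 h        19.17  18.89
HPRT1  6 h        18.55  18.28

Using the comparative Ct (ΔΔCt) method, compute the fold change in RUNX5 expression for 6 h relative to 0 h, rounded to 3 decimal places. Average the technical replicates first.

Mean Ct: RUNX5 0 h 20.050; RUNX5 6 h 25.495; HPRT1 0 h 19.030; HPRT1 6 h 18.415
ΔCt(0 h) = 20.050 − 19.030 = 1.020
ΔCt(6 h) = 25.495 − 18.415 = 7.080
ΔΔCt = 7.080 − 1.020 = 6.060
Fold change = 2^(−6.060) = 0.0150

0.015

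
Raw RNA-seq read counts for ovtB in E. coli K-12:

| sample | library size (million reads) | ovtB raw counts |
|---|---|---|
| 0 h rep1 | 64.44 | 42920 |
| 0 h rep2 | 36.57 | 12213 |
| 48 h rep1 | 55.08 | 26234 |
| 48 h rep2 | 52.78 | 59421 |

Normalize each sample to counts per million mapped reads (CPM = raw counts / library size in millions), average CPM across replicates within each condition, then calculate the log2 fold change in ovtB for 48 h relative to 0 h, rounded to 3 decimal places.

CPM(0 h rep1) = 42920 / 64.44 = 666.0459
CPM(0 h rep2) = 12213 / 36.57 = 333.9623
CPM(48 h rep1) = 26234 / 55.08 = 476.2890
CPM(48 h rep2) = 59421 / 52.78 = 1125.8242
mean CPM(0 h) = 500.0041; mean CPM(48 h) = 801.0566
Fold change = 801.0566 / 500.0041 = 1.60210
log2(1.60210) = 0.6800

0.680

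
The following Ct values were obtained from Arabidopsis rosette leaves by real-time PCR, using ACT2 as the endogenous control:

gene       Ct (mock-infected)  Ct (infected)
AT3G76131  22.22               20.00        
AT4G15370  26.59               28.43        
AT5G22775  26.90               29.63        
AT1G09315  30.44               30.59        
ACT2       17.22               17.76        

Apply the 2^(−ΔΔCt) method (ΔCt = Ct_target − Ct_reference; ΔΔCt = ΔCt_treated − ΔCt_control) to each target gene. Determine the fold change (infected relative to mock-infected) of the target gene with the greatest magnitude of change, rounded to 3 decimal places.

6.774

AT3G76131: ΔΔCt = (20.00−17.76) − (22.22−17.22) = 2.24 − 5.00 = -2.76; fold change = 2^2.76 = 6.774
AT4G15370: ΔΔCt = (28.43−17.76) − (26.59−17.22) = 10.67 − 9.37 = 1.30; fold change = 2^-1.30 = 0.406
AT5G22775: ΔΔCt = (29.63−17.76) − (26.90−17.22) = 11.87 − 9.68 = 2.19; fold change = 2^-2.19 = 0.219
AT1G09315: ΔΔCt = (30.59−17.76) − (30.44−17.22) = 12.83 − 13.22 = -0.39; fold change = 2^0.39 = 1.310
AT3G76131 has the largest |ΔΔCt| = 2.76.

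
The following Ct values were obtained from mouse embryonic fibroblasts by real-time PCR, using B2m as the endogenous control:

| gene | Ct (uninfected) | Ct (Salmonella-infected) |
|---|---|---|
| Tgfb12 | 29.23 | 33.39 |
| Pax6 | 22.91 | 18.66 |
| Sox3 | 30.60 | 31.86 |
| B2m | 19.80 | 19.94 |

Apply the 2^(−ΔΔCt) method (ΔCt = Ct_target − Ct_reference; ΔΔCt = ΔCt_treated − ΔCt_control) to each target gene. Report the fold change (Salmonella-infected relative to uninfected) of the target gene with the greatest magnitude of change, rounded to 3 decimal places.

Tgfb12: ΔΔCt = (33.39−19.94) − (29.23−19.80) = 13.45 − 9.43 = 4.02; fold change = 2^-4.02 = 0.062
Pax6: ΔΔCt = (18.66−19.94) − (22.91−19.80) = -1.28 − 3.11 = -4.39; fold change = 2^4.39 = 20.966
Sox3: ΔΔCt = (31.86−19.94) − (30.60−19.80) = 11.92 − 10.80 = 1.12; fold change = 2^-1.12 = 0.460
Pax6 has the largest |ΔΔCt| = 4.39.

20.966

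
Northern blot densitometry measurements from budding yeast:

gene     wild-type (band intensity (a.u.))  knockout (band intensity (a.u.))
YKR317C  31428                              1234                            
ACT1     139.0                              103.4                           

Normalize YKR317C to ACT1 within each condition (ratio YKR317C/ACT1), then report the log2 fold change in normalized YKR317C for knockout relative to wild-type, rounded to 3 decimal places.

-4.244

YKR317C/ACT1 (wild-type) = 31428 / 139.0 = 226.1
YKR317C/ACT1 (knockout) = 1234 / 103.4 = 11.934
Fold change = 11.934 / 226.1 = 0.0528
log2(0.0528) = -4.2438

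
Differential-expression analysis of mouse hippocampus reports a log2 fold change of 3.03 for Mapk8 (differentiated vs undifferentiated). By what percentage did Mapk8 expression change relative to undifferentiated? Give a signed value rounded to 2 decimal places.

716.81%

Fold change = 2^(3.03) = 8.1681
Percent change = (FC − 1) × 100% = (8.1681 − 1) × 100 = 716.81%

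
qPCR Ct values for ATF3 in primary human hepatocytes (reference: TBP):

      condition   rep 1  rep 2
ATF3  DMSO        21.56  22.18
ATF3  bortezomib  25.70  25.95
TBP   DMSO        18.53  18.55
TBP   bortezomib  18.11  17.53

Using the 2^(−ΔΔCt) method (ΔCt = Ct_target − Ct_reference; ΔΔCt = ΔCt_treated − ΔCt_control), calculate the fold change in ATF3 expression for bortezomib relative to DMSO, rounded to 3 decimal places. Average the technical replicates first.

0.039

Mean Ct: ATF3 DMSO 21.870; ATF3 bortezomib 25.825; TBP DMSO 18.540; TBP bortezomib 17.820
ΔCt(DMSO) = 21.870 − 18.540 = 3.330
ΔCt(bortezomib) = 25.825 − 17.820 = 8.005
ΔΔCt = 8.005 − 3.330 = 4.675
Fold change = 2^(−4.675) = 0.0391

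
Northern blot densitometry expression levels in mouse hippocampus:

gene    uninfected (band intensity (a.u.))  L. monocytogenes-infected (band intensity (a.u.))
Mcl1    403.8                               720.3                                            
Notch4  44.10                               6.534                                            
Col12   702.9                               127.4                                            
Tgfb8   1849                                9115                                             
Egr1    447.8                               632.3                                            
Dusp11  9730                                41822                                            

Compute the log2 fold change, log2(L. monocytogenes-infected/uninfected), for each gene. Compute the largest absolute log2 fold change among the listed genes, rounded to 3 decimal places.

log2(720.3/403.8) = 0.835  (Mcl1)
log2(6.534/44.10) = -2.755  (Notch4)
log2(127.4/702.9) = -2.464  (Col12)
log2(9115/1849) = 2.301  (Tgfb8)
log2(632.3/447.8) = 0.498  (Egr1)
log2(41822/9730) = 2.104  (Dusp11)
The largest magnitude belongs to Notch4.

2.755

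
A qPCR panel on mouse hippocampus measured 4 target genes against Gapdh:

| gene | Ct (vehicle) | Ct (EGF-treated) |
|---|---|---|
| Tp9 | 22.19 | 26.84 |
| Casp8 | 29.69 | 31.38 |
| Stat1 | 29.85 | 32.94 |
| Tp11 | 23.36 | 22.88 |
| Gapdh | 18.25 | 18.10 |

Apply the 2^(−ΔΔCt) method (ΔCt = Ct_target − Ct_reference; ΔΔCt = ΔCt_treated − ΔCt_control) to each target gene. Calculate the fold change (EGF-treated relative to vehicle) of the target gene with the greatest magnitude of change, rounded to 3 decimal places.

Tp9: ΔΔCt = (26.84−18.10) − (22.19−18.25) = 8.74 − 3.94 = 4.80; fold change = 2^-4.80 = 0.036
Casp8: ΔΔCt = (31.38−18.10) − (29.69−18.25) = 13.28 − 11.44 = 1.84; fold change = 2^-1.84 = 0.279
Stat1: ΔΔCt = (32.94−18.10) − (29.85−18.25) = 14.84 − 11.60 = 3.24; fold change = 2^-3.24 = 0.106
Tp11: ΔΔCt = (22.88−18.10) − (23.36−18.25) = 4.78 − 5.11 = -0.33; fold change = 2^0.33 = 1.257
Tp9 has the largest |ΔΔCt| = 4.80.

0.036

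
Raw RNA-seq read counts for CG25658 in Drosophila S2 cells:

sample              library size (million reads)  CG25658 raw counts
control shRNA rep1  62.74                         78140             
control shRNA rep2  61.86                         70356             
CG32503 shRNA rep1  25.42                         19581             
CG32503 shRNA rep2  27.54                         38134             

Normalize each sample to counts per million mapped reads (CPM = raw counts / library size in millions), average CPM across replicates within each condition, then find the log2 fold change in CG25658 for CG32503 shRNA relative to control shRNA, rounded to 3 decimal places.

-0.145

CPM(control shRNA rep1) = 78140 / 62.74 = 1245.4574
CPM(control shRNA rep2) = 70356 / 61.86 = 1137.3424
CPM(CG32503 shRNA rep1) = 19581 / 25.42 = 770.2990
CPM(CG32503 shRNA rep2) = 38134 / 27.54 = 1384.6768
mean CPM(control shRNA) = 1191.3999; mean CPM(CG32503 shRNA) = 1077.4879
Fold change = 1077.4879 / 1191.3999 = 0.90439
log2(0.90439) = -0.1450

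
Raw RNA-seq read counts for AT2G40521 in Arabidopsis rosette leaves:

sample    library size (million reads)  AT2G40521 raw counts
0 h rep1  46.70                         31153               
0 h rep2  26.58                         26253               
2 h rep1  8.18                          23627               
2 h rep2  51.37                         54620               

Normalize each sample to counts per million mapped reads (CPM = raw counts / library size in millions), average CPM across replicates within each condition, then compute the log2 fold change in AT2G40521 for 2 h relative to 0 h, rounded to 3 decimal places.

1.256

CPM(0 h rep1) = 31153 / 46.70 = 667.0878
CPM(0 h rep2) = 26253 / 26.58 = 987.6975
CPM(2 h rep1) = 23627 / 8.18 = 2888.3863
CPM(2 h rep2) = 54620 / 51.37 = 1063.2665
mean CPM(0 h) = 827.3927; mean CPM(2 h) = 1975.8264
Fold change = 1975.8264 / 827.3927 = 2.38802
log2(2.38802) = 1.2558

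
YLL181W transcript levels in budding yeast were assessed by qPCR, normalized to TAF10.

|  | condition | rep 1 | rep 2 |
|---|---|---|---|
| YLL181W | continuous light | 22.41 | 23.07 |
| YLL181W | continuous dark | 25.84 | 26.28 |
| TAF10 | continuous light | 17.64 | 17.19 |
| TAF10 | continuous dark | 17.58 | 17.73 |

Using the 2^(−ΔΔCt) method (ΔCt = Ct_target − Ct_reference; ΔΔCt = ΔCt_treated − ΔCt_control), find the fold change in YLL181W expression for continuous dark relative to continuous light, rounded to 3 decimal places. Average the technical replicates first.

Mean Ct: YLL181W continuous light 22.740; YLL181W continuous dark 26.060; TAF10 continuous light 17.415; TAF10 continuous dark 17.655
ΔCt(continuous light) = 22.740 − 17.415 = 5.325
ΔCt(continuous dark) = 26.060 − 17.655 = 8.405
ΔΔCt = 8.405 − 5.325 = 3.080
Fold change = 2^(−3.080) = 0.1183

0.118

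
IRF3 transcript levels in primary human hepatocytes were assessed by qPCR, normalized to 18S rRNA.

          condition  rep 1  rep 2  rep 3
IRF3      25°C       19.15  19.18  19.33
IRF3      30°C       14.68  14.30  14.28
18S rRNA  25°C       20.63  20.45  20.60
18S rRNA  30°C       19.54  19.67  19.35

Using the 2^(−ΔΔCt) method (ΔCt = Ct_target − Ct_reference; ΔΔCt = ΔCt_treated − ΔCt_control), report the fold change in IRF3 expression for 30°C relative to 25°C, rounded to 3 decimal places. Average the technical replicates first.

Mean Ct: IRF3 25°C 19.220; IRF3 30°C 14.420; 18S rRNA 25°C 20.560; 18S rRNA 30°C 19.520
ΔCt(25°C) = 19.220 − 20.560 = -1.340
ΔCt(30°C) = 14.420 − 19.520 = -5.100
ΔΔCt = -5.100 − (-1.340) = -3.760
Fold change = 2^(−(-3.760)) = 2^3.760 = 13.5479

13.548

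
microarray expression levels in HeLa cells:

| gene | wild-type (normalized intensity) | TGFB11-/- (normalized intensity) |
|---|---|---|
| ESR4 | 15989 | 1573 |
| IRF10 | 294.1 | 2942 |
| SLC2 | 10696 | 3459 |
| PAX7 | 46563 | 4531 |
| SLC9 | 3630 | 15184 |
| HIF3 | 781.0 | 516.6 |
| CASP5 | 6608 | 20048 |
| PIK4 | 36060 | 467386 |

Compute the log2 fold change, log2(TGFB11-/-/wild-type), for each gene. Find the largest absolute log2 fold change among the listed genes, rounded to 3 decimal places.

3.696

log2(1573/15989) = -3.345  (ESR4)
log2(2942/294.1) = 3.322  (IRF10)
log2(3459/10696) = -1.629  (SLC2)
log2(4531/46563) = -3.361  (PAX7)
log2(15184/3630) = 2.065  (SLC9)
log2(516.6/781.0) = -0.596  (HIF3)
log2(20048/6608) = 1.601  (CASP5)
log2(467386/36060) = 3.696  (PIK4)
The largest magnitude belongs to PIK4.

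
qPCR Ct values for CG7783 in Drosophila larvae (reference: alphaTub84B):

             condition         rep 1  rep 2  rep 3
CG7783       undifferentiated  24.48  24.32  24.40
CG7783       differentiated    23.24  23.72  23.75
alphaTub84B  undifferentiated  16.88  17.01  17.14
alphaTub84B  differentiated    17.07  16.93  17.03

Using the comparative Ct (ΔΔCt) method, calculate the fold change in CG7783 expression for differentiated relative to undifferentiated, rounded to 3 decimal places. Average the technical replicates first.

1.778

Mean Ct: CG7783 undifferentiated 24.400; CG7783 differentiated 23.570; alphaTub84B undifferentiated 17.010; alphaTub84B differentiated 17.010
ΔCt(undifferentiated) = 24.400 − 17.010 = 7.390
ΔCt(differentiated) = 23.570 − 17.010 = 6.560
ΔΔCt = 6.560 − 7.390 = -0.830
Fold change = 2^(−(-0.830)) = 2^0.830 = 1.7777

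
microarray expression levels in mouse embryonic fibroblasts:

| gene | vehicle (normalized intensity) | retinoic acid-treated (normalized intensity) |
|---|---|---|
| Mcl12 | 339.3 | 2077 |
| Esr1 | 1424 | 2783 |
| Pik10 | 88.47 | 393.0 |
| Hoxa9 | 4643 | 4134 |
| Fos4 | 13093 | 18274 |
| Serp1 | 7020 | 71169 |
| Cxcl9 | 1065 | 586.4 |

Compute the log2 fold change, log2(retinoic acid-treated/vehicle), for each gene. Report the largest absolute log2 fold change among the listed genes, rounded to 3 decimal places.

log2(2077/339.3) = 2.614  (Mcl12)
log2(2783/1424) = 0.967  (Esr1)
log2(393.0/88.47) = 2.151  (Pik10)
log2(4134/4643) = -0.168  (Hoxa9)
log2(18274/13093) = 0.481  (Fos4)
log2(71169/7020) = 3.342  (Serp1)
log2(586.4/1065) = -0.861  (Cxcl9)
The largest magnitude belongs to Serp1.

3.342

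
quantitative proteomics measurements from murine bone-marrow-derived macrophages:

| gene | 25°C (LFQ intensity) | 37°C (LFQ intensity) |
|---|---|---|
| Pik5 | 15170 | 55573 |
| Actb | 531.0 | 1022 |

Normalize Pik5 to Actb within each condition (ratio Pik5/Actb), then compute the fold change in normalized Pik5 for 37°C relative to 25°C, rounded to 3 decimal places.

Pik5/Actb (25°C) = 15170 / 531.0 = 28.569
Pik5/Actb (37°C) = 55573 / 1022 = 54.377
Fold change = 54.377 / 28.569 = 1.9034

1.903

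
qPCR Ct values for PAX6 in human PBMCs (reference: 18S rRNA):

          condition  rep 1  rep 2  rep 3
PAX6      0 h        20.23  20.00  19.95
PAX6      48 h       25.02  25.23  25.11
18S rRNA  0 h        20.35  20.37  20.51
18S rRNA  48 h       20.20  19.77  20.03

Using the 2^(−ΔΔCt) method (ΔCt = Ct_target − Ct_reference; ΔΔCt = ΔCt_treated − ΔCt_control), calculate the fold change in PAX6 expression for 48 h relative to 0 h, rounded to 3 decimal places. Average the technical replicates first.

0.023

Mean Ct: PAX6 0 h 20.060; PAX6 48 h 25.120; 18S rRNA 0 h 20.410; 18S rRNA 48 h 20.000
ΔCt(0 h) = 20.060 − 20.410 = -0.350
ΔCt(48 h) = 25.120 − 20.000 = 5.120
ΔΔCt = 5.120 − (-0.350) = 5.470
Fold change = 2^(−5.470) = 0.0226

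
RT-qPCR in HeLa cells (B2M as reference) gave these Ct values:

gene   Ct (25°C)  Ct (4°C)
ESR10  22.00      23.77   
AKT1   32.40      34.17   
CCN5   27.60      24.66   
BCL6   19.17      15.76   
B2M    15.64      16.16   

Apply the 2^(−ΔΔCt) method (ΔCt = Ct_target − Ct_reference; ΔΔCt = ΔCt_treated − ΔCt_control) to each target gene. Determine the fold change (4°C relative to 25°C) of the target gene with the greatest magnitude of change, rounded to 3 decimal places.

ESR10: ΔΔCt = (23.77−16.16) − (22.00−15.64) = 7.61 − 6.36 = 1.25; fold change = 2^-1.25 = 0.420
AKT1: ΔΔCt = (34.17−16.16) − (32.40−15.64) = 18.01 − 16.76 = 1.25; fold change = 2^-1.25 = 0.420
CCN5: ΔΔCt = (24.66−16.16) − (27.60−15.64) = 8.50 − 11.96 = -3.46; fold change = 2^3.46 = 11.004
BCL6: ΔΔCt = (15.76−16.16) − (19.17−15.64) = -0.40 − 3.53 = -3.93; fold change = 2^3.93 = 15.242
BCL6 has the largest |ΔΔCt| = 3.93.

15.242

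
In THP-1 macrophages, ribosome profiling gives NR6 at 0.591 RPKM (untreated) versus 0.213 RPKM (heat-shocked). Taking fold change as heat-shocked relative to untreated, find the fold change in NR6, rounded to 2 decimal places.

Fold change = 0.213 / 0.591 = 0.360
NR6 is downregulated.

0.36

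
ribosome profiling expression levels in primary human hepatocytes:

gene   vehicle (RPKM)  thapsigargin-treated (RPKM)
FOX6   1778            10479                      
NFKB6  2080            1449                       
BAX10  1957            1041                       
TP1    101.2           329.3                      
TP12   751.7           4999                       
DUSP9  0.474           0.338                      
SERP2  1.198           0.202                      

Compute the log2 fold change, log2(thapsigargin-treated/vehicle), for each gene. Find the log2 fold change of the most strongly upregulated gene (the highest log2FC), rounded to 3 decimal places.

log2(10479/1778) = 2.559  (FOX6)
log2(1449/2080) = -0.522  (NFKB6)
log2(1041/1957) = -0.911  (BAX10)
log2(329.3/101.2) = 1.702  (TP1)
log2(4999/751.7) = 2.733  (TP12)
log2(0.338/0.474) = -0.488  (DUSP9)
log2(0.202/1.198) = -2.568  (SERP2)
TP12 is most strongly upregulated.

2.733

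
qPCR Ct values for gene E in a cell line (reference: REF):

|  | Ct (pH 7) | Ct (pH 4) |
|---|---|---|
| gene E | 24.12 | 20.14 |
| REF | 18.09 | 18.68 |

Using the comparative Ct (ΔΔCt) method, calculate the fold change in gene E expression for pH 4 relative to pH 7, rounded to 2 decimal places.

ΔCt(pH 7) = 24.120 − 18.090 = 6.030
ΔCt(pH 4) = 20.140 − 18.680 = 1.460
ΔΔCt = 1.460 − 6.030 = -4.570
Fold change = 2^(−(-4.570)) = 2^4.570 = 23.752

23.75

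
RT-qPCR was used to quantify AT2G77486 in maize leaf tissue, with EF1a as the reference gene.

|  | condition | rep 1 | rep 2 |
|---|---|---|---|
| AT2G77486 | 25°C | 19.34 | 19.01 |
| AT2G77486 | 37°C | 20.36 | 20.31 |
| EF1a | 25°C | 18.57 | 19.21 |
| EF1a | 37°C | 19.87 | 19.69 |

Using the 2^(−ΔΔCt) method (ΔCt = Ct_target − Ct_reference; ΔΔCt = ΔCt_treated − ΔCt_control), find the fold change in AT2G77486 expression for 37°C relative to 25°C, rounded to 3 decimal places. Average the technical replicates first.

0.829

Mean Ct: AT2G77486 25°C 19.175; AT2G77486 37°C 20.335; EF1a 25°C 18.890; EF1a 37°C 19.780
ΔCt(25°C) = 19.175 − 18.890 = 0.285
ΔCt(37°C) = 20.335 − 19.780 = 0.555
ΔΔCt = 0.555 − 0.285 = 0.270
Fold change = 2^(−0.270) = 0.8293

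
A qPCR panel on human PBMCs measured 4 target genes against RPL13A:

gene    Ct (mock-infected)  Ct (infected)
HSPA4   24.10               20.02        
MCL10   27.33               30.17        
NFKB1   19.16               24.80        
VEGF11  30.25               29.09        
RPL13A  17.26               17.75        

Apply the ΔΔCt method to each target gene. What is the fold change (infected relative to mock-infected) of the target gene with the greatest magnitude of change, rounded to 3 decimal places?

HSPA4: ΔΔCt = (20.02−17.75) − (24.10−17.26) = 2.27 − 6.84 = -4.57; fold change = 2^4.57 = 23.752
MCL10: ΔΔCt = (30.17−17.75) − (27.33−17.26) = 12.42 − 10.07 = 2.35; fold change = 2^-2.35 = 0.196
NFKB1: ΔΔCt = (24.80−17.75) − (19.16−17.26) = 7.05 − 1.90 = 5.15; fold change = 2^-5.15 = 0.028
VEGF11: ΔΔCt = (29.09−17.75) − (30.25−17.26) = 11.34 − 12.99 = -1.65; fold change = 2^1.65 = 3.138
NFKB1 has the largest |ΔΔCt| = 5.15.

0.028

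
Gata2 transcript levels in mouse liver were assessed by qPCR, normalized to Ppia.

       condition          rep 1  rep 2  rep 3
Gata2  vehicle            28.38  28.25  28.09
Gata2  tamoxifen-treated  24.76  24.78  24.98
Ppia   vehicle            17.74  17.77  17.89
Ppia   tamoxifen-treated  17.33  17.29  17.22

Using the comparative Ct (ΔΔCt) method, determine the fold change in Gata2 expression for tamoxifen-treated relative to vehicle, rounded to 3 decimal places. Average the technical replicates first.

7.362

Mean Ct: Gata2 vehicle 28.240; Gata2 tamoxifen-treated 24.840; Ppia vehicle 17.800; Ppia tamoxifen-treated 17.280
ΔCt(vehicle) = 28.240 − 17.800 = 10.440
ΔCt(tamoxifen-treated) = 24.840 − 17.280 = 7.560
ΔΔCt = 7.560 − 10.440 = -2.880
Fold change = 2^(−(-2.880)) = 2^2.880 = 7.3615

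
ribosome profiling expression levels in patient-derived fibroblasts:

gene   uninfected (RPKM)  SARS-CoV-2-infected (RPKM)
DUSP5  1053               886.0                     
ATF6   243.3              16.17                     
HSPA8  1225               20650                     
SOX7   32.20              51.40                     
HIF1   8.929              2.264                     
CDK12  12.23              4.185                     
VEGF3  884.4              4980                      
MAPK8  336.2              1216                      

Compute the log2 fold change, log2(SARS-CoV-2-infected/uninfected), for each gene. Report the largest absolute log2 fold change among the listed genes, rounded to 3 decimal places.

log2(886.0/1053) = -0.249  (DUSP5)
log2(16.17/243.3) = -3.911  (ATF6)
log2(20650/1225) = 4.075  (HSPA8)
log2(51.40/32.20) = 0.675  (SOX7)
log2(2.264/8.929) = -1.980  (HIF1)
log2(4.185/12.23) = -1.547  (CDK12)
log2(4980/884.4) = 2.493  (VEGF3)
log2(1216/336.2) = 1.855  (MAPK8)
The largest magnitude belongs to HSPA8.

4.075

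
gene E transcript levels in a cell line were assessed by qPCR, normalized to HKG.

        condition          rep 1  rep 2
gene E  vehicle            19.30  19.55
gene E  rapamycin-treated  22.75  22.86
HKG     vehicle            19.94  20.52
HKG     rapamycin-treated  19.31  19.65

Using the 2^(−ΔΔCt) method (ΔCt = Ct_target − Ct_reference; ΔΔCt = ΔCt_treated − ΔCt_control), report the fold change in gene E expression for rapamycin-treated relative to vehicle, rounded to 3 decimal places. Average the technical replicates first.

0.057

Mean Ct: gene E vehicle 19.425; gene E rapamycin-treated 22.805; HKG vehicle 20.230; HKG rapamycin-treated 19.480
ΔCt(vehicle) = 19.425 − 20.230 = -0.805
ΔCt(rapamycin-treated) = 22.805 − 19.480 = 3.325
ΔΔCt = 3.325 − (-0.805) = 4.130
Fold change = 2^(−4.130) = 0.0571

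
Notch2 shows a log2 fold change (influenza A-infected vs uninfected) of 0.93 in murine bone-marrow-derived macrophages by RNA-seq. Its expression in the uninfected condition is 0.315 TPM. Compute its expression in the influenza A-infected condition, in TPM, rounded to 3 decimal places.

Fold change = 2^(0.93) = 1.9053
influenza A-infected expression = 0.315 × 1.9053 = 0.600

0.600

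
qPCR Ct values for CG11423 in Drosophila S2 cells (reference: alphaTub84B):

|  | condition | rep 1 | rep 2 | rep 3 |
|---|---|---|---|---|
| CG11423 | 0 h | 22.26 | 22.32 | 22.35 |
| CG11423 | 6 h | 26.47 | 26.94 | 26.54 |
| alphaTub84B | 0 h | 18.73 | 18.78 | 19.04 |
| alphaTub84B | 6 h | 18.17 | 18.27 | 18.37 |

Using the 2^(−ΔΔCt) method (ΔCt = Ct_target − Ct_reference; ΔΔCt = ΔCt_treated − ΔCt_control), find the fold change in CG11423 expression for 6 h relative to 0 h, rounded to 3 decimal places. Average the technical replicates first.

0.033

Mean Ct: CG11423 0 h 22.310; CG11423 6 h 26.650; alphaTub84B 0 h 18.850; alphaTub84B 6 h 18.270
ΔCt(0 h) = 22.310 − 18.850 = 3.460
ΔCt(6 h) = 26.650 − 18.270 = 8.380
ΔΔCt = 8.380 − 3.460 = 4.920
Fold change = 2^(−4.920) = 0.0330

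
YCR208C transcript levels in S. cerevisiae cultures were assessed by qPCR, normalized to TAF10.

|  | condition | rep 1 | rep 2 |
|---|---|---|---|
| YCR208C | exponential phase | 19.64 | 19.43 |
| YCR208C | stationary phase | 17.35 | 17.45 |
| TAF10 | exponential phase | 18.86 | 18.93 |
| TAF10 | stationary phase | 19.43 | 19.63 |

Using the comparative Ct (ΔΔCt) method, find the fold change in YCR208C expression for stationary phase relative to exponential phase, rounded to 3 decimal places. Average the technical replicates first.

6.821

Mean Ct: YCR208C exponential phase 19.535; YCR208C stationary phase 17.400; TAF10 exponential phase 18.895; TAF10 stationary phase 19.530
ΔCt(exponential phase) = 19.535 − 18.895 = 0.640
ΔCt(stationary phase) = 17.400 − 19.530 = -2.130
ΔΔCt = -2.130 − 0.640 = -2.770
Fold change = 2^(−(-2.770)) = 2^2.770 = 6.8211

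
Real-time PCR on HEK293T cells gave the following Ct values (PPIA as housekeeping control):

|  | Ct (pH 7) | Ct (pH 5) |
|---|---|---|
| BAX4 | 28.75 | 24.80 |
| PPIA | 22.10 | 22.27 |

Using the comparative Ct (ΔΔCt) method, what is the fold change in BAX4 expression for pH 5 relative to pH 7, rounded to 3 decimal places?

ΔCt(pH 7) = 28.750 − 22.100 = 6.650
ΔCt(pH 5) = 24.800 − 22.270 = 2.530
ΔΔCt = 2.530 − 6.650 = -4.120
Fold change = 2^(−(-4.120)) = 2^4.120 = 17.3878

17.388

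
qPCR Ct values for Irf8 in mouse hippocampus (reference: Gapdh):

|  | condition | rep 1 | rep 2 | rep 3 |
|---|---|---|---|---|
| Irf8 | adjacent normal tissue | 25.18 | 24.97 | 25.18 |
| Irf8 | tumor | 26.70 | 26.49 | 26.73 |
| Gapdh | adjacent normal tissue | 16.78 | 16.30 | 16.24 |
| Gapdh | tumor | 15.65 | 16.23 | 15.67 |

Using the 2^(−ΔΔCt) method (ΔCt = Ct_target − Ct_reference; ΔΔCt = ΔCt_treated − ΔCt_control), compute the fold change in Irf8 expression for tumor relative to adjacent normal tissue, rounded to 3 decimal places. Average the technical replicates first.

Mean Ct: Irf8 adjacent normal tissue 25.110; Irf8 tumor 26.640; Gapdh adjacent normal tissue 16.440; Gapdh tumor 15.850
ΔCt(adjacent normal tissue) = 25.110 − 16.440 = 8.670
ΔCt(tumor) = 26.640 − 15.850 = 10.790
ΔΔCt = 10.790 − 8.670 = 2.120
Fold change = 2^(−2.120) = 0.2300

0.230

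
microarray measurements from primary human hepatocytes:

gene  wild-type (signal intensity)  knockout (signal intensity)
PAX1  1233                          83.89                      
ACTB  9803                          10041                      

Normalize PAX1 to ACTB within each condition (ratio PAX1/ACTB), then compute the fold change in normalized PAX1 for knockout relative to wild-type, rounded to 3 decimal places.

0.066

PAX1/ACTB (wild-type) = 1233 / 9803 = 0.12578
PAX1/ACTB (knockout) = 83.89 / 10041 = 0.0083547
Fold change = 0.0083547 / 0.12578 = 0.0664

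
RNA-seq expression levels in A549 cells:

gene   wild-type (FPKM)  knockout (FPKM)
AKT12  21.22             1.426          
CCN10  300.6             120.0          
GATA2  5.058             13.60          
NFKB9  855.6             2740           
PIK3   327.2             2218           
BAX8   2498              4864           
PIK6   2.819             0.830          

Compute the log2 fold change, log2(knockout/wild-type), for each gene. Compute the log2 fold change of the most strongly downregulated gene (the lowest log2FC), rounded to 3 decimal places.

log2(1.426/21.22) = -3.895  (AKT12)
log2(120.0/300.6) = -1.325  (CCN10)
log2(13.60/5.058) = 1.427  (GATA2)
log2(2740/855.6) = 1.679  (NFKB9)
log2(2218/327.2) = 2.761  (PIK3)
log2(4864/2498) = 0.961  (BAX8)
log2(0.830/2.819) = -1.764  (PIK6)
AKT12 is most strongly downregulated.

-3.895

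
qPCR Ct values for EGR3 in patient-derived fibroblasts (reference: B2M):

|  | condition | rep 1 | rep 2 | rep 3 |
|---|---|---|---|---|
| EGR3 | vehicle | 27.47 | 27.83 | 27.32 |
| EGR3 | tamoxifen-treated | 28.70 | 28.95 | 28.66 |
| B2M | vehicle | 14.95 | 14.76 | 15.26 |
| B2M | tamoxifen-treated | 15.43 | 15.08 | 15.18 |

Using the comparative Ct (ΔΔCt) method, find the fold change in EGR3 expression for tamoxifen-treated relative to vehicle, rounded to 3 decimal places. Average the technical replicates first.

0.503

Mean Ct: EGR3 vehicle 27.540; EGR3 tamoxifen-treated 28.770; B2M vehicle 14.990; B2M tamoxifen-treated 15.230
ΔCt(vehicle) = 27.540 − 14.990 = 12.550
ΔCt(tamoxifen-treated) = 28.770 − 15.230 = 13.540
ΔΔCt = 13.540 − 12.550 = 0.990
Fold change = 2^(−0.990) = 0.5035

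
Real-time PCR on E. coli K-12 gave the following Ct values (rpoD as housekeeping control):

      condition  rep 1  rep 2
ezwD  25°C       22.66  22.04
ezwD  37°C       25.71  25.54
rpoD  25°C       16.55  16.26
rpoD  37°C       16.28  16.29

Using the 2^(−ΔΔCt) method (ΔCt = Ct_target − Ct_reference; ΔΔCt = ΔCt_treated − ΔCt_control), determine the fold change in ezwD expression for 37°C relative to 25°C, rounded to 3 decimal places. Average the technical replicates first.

Mean Ct: ezwD 25°C 22.350; ezwD 37°C 25.625; rpoD 25°C 16.405; rpoD 37°C 16.285
ΔCt(25°C) = 22.350 − 16.405 = 5.945
ΔCt(37°C) = 25.625 − 16.285 = 9.340
ΔΔCt = 9.340 − 5.945 = 3.395
Fold change = 2^(−3.395) = 0.0951

0.095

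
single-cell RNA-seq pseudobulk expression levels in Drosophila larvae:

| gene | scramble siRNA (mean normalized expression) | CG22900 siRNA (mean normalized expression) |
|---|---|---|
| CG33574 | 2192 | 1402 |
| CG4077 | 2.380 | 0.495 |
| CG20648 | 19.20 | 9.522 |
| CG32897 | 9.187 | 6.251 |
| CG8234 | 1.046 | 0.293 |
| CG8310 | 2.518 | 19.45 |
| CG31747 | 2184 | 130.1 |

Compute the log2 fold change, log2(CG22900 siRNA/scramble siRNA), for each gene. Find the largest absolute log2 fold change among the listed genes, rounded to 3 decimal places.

log2(1402/2192) = -0.645  (CG33574)
log2(0.495/2.380) = -2.265  (CG4077)
log2(9.522/19.20) = -1.012  (CG20648)
log2(6.251/9.187) = -0.556  (CG32897)
log2(0.293/1.046) = -1.836  (CG8234)
log2(19.45/2.518) = 2.949  (CG8310)
log2(130.1/2184) = -4.069  (CG31747)
The largest magnitude belongs to CG31747.

4.069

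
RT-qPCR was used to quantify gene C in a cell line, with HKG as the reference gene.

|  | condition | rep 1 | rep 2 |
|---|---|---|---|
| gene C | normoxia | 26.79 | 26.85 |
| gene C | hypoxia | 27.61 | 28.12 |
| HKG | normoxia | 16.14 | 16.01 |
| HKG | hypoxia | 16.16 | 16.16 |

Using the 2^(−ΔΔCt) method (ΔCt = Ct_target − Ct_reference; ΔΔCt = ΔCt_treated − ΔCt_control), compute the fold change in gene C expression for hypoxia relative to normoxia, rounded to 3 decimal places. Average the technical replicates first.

0.514

Mean Ct: gene C normoxia 26.820; gene C hypoxia 27.865; HKG normoxia 16.075; HKG hypoxia 16.160
ΔCt(normoxia) = 26.820 − 16.075 = 10.745
ΔCt(hypoxia) = 27.865 − 16.160 = 11.705
ΔΔCt = 11.705 − 10.745 = 0.960
Fold change = 2^(−0.960) = 0.5141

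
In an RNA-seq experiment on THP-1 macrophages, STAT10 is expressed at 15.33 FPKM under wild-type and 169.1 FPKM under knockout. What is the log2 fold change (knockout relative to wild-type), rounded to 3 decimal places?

3.463

Fold change = 169.1 / 15.33 = 11.0307
log2(11.0307) = 3.4634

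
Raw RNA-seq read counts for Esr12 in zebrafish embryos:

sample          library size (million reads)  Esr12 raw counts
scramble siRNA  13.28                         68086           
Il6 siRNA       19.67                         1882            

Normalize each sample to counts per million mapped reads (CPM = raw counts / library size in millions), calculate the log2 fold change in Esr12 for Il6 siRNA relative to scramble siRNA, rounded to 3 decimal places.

-5.744

CPM(scramble siRNA) = 68086 / 13.28 = 5126.9578
CPM(Il6 siRNA) = 1882 / 19.67 = 95.6787
Fold change = 95.6787 / 5126.9578 = 0.01866
log2(0.01866) = -5.7438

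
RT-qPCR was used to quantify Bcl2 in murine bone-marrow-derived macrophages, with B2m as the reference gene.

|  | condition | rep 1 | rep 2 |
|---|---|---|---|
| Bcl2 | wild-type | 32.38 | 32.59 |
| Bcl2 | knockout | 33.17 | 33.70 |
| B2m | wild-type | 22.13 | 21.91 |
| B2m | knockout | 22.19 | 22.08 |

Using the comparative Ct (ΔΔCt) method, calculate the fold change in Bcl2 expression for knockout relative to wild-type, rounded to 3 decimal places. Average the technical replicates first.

Mean Ct: Bcl2 wild-type 32.485; Bcl2 knockout 33.435; B2m wild-type 22.020; B2m knockout 22.135
ΔCt(wild-type) = 32.485 − 22.020 = 10.465
ΔCt(knockout) = 33.435 − 22.135 = 11.300
ΔΔCt = 11.300 − 10.465 = 0.835
Fold change = 2^(−0.835) = 0.5606

0.561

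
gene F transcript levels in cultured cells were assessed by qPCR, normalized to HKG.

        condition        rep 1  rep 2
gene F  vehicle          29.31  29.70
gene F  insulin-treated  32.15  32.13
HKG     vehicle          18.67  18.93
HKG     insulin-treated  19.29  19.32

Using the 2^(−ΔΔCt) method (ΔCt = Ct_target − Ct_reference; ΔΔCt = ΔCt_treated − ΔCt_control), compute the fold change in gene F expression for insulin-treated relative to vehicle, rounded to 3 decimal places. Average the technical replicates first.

Mean Ct: gene F vehicle 29.505; gene F insulin-treated 32.140; HKG vehicle 18.800; HKG insulin-treated 19.305
ΔCt(vehicle) = 29.505 − 18.800 = 10.705
ΔCt(insulin-treated) = 32.140 − 19.305 = 12.835
ΔΔCt = 12.835 − 10.705 = 2.130
Fold change = 2^(−2.130) = 0.2285

0.228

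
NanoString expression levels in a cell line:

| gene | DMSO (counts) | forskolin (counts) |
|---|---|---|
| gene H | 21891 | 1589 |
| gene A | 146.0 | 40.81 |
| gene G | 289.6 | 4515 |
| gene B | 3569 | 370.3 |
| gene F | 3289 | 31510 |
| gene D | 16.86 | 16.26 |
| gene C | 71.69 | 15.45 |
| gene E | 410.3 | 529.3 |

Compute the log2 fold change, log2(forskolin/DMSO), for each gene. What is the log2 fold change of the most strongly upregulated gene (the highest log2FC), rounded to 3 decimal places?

3.963

log2(1589/21891) = -3.784  (gene H)
log2(40.81/146.0) = -1.839  (gene A)
log2(4515/289.6) = 3.963  (gene G)
log2(370.3/3569) = -3.269  (gene B)
log2(31510/3289) = 3.260  (gene F)
log2(16.26/16.86) = -0.052  (gene D)
log2(15.45/71.69) = -2.214  (gene C)
log2(529.3/410.3) = 0.367  (gene E)
gene G is most strongly upregulated.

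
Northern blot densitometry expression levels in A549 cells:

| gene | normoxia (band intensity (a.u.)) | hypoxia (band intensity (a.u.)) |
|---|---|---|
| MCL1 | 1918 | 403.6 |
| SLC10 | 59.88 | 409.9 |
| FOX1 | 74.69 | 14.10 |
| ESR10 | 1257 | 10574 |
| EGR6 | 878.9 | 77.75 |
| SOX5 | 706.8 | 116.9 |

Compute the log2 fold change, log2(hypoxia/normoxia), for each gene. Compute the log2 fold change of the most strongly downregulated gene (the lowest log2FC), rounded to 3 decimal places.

-3.499

log2(403.6/1918) = -2.249  (MCL1)
log2(409.9/59.88) = 2.775  (SLC10)
log2(14.10/74.69) = -2.405  (FOX1)
log2(10574/1257) = 3.072  (ESR10)
log2(77.75/878.9) = -3.499  (EGR6)
log2(116.9/706.8) = -2.596  (SOX5)
EGR6 is most strongly downregulated.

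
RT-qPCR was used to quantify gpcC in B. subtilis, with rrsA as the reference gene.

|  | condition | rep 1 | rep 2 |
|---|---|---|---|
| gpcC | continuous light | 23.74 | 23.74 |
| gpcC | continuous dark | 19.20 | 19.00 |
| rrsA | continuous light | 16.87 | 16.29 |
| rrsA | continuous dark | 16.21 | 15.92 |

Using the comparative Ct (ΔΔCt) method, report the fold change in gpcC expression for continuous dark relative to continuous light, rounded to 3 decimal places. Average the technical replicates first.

Mean Ct: gpcC continuous light 23.740; gpcC continuous dark 19.100; rrsA continuous light 16.580; rrsA continuous dark 16.065
ΔCt(continuous light) = 23.740 − 16.580 = 7.160
ΔCt(continuous dark) = 19.100 − 16.065 = 3.035
ΔΔCt = 3.035 − 7.160 = -4.125
Fold change = 2^(−(-4.125)) = 2^4.125 = 17.4481

17.448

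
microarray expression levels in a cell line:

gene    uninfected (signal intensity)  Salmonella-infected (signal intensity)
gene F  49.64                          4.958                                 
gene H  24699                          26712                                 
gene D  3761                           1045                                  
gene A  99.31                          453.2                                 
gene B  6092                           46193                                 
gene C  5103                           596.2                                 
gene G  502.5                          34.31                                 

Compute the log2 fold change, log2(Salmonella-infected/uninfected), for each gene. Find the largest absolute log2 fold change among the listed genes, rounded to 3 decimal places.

3.872

log2(4.958/49.64) = -3.324  (gene F)
log2(26712/24699) = 0.113  (gene H)
log2(1045/3761) = -1.848  (gene D)
log2(453.2/99.31) = 2.190  (gene A)
log2(46193/6092) = 2.923  (gene B)
log2(596.2/5103) = -3.097  (gene C)
log2(34.31/502.5) = -3.872  (gene G)
The largest magnitude belongs to gene G.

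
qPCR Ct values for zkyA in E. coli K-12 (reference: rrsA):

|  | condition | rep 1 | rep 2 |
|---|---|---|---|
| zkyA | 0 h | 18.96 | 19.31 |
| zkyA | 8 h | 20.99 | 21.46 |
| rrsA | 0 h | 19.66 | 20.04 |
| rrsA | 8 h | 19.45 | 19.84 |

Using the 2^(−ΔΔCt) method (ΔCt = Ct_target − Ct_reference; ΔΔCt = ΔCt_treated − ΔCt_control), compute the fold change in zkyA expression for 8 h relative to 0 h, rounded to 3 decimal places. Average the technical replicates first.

0.204

Mean Ct: zkyA 0 h 19.135; zkyA 8 h 21.225; rrsA 0 h 19.850; rrsA 8 h 19.645
ΔCt(0 h) = 19.135 − 19.850 = -0.715
ΔCt(8 h) = 21.225 − 19.645 = 1.580
ΔΔCt = 1.580 − (-0.715) = 2.295
Fold change = 2^(−2.295) = 0.2038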